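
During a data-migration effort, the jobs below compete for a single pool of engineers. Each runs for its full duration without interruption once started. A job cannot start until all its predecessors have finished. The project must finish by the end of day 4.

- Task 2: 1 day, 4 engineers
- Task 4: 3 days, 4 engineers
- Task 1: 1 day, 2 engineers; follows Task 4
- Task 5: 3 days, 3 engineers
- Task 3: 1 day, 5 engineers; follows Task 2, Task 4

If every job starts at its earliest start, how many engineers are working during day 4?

7

At early start, day 4 has: Task 1, Task 3.
Demand: 2 + 5 = 7.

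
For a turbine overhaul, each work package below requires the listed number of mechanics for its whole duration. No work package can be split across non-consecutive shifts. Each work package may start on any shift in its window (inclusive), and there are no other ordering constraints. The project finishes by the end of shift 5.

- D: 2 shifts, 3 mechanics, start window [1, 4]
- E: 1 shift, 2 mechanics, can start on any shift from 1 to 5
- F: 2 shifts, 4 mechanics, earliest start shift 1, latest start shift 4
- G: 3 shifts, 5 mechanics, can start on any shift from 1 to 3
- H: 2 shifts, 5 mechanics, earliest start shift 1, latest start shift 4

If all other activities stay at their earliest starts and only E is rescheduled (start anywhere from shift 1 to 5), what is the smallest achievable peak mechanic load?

17

E@1: s1:19  s2:17  s3:5  s4:0  s5:0 → peak 19
E@2: s1:17  s2:19  s3:5  s4:0  s5:0 → peak 19
E@3: s1:17  s2:17  s3:7  s4:0  s5:0 → peak 17
E@4: s1:17  s2:17  s3:5  s4:2  s5:0 → peak 17
E@5: s1:17  s2:17  s3:5  s4:0  s5:2 → peak 17
Best is E@3, peak 17.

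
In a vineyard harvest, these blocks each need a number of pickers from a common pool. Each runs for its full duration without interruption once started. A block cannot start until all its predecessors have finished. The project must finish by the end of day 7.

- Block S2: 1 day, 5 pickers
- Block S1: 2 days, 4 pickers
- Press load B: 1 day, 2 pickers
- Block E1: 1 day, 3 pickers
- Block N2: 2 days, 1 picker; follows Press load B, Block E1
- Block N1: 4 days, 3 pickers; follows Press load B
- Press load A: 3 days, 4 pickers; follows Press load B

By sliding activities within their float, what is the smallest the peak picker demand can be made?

Early-start (Block S2@1, Block S1@1, Press load B@1, Block E1@1, Block N2@2, Block N1@2, Press load A@2) gives peak 14: d1:14  d2:12  d3:8  d4:7  d5:3  d6:0  d7:0.
Shift Block S1→2, Block E1→2, Block N2→3, Block N1→4, Press load A→5.
Schedule Block S2@1, Block S1@2, Press load B@1, Block E1@2, Block N2@3, Block N1@4, Press load A@5: d1:7  d2:7  d3:5  d4:4  d5:7  d6:7  d7:7 — peak 7.
Total picker-days = 44 over 7 days ⇒ peak ≥ ⌈44/7⌉ = 7, so 7 is optimal.

7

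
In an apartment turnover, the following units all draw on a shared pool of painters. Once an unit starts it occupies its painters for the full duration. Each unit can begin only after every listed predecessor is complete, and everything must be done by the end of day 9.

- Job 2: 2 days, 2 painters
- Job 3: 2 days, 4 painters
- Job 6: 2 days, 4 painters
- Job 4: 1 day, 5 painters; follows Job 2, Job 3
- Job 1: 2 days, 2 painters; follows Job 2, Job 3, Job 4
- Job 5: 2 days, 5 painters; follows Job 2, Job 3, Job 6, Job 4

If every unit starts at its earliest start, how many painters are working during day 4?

At early start, day 4 has: Job 1, Job 5.
Demand: 2 + 5 = 7.

7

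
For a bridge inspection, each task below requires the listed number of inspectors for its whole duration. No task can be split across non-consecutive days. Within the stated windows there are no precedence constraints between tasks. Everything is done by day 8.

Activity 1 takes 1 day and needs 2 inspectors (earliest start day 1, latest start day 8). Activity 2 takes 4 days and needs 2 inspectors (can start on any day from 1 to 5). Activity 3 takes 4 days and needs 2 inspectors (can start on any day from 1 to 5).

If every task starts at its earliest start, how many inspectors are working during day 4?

4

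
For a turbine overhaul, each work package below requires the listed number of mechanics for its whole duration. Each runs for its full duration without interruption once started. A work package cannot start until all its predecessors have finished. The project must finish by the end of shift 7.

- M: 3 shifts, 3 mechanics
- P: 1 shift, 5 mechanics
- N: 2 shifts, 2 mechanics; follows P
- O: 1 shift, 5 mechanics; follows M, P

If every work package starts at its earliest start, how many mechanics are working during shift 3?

At early start, shift 3 has: M, N.
Demand: 3 + 2 = 5.

5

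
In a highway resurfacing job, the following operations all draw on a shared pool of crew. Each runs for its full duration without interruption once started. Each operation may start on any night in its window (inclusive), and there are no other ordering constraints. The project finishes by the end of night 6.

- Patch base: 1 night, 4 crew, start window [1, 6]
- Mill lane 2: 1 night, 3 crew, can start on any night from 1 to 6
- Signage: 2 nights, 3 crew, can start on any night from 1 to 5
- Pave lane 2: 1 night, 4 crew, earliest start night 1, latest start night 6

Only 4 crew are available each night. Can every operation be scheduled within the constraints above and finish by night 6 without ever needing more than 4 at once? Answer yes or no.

Schedule Patch base@1, Mill lane 2@2, Signage@3, Pave lane 2@5: n1:4  n2:3  n3:3  n4:3  n5:4  n6:0 — peak 4 ≤ 4.

yes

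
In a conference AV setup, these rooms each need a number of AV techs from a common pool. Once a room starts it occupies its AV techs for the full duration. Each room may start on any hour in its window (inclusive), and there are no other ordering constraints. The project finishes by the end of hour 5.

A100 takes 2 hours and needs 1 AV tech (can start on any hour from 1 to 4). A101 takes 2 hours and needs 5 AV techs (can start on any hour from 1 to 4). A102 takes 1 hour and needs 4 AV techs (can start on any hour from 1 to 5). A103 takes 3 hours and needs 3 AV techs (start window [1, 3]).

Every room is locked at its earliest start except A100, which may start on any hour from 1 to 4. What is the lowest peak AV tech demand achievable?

A100@1: h1:13  h2:9  h3:3  h4:0  h5:0 → peak 13
A100@2: h1:12  h2:9  h3:4  h4:0  h5:0 → peak 12
A100@3: h1:12  h2:8  h3:4  h4:1  h5:0 → peak 12
A100@4: h1:12  h2:8  h3:3  h4:1  h5:1 → peak 12
Best is A100@2, peak 12.

12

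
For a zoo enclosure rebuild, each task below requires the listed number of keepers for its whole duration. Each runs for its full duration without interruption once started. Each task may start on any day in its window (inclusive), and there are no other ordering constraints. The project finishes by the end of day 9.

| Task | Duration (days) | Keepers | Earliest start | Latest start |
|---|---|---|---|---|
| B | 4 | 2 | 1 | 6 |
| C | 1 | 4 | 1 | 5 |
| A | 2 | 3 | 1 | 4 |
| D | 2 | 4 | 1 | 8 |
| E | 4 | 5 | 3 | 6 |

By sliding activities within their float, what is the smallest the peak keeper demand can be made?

6

Early-start (B@1, C@1, A@1, D@1, E@3) gives peak 13: d1:13  d2:9  d3:7  d4:7  d5:5  d6:5  d7:0  d8:0  d9:0.
Shift A→2, D→4, E→6.
Schedule B@1, C@1, A@2, D@4, E@6: d1:6  d2:5  d3:5  d4:6  d5:4  d6:5  d7:5  d8:5  d9:5 — peak 6.
Total keeper-days = 46 over 9 days ⇒ peak ≥ ⌈46/9⌉ = 6, so 6 is optimal.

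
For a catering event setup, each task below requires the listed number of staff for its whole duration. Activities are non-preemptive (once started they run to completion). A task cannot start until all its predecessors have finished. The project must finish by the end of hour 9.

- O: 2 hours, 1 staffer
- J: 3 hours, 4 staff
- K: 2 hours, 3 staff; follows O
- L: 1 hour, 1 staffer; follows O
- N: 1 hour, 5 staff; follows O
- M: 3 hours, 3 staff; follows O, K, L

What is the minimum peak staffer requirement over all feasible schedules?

Early-start (O@1, J@1, K@3, L@3, N@3, M@5) gives peak 13: h1:5  h2:5  h3:13  h4:3  h5:3  h6:3  h7:3  h8:0  h9:0.
Shift K→4, N→6, M→7.
Schedule O@1, J@1, K@4, L@3, N@6, M@7: h1:5  h2:5  h3:5  h4:3  h5:3  h6:5  h7:3  h8:3  h9:3 — peak 5.

5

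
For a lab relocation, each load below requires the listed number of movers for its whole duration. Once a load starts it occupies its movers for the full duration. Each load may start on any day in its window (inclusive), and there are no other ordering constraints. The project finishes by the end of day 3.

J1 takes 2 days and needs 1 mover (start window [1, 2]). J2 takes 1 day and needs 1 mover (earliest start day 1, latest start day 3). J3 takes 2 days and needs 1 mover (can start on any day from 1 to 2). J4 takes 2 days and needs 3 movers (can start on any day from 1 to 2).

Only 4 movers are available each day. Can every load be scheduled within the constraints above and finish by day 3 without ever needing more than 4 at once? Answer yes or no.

no

The minimum achievable peak is 5; 4 < 5, so no feasible schedule stays within the cap.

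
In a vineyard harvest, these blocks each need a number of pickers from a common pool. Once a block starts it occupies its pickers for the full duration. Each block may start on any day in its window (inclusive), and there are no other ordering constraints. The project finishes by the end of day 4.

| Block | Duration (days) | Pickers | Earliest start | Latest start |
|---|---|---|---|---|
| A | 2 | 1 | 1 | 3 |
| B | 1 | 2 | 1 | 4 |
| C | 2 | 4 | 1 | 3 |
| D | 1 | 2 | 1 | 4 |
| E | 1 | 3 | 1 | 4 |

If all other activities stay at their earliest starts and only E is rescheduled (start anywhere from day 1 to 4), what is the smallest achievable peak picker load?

9

E@1: d1:12  d2:5  d3:0  d4:0 → peak 12
E@2: d1:9  d2:8  d3:0  d4:0 → peak 9
E@3: d1:9  d2:5  d3:3  d4:0 → peak 9
E@4: d1:9  d2:5  d3:0  d4:3 → peak 9
Best is E@2, peak 9.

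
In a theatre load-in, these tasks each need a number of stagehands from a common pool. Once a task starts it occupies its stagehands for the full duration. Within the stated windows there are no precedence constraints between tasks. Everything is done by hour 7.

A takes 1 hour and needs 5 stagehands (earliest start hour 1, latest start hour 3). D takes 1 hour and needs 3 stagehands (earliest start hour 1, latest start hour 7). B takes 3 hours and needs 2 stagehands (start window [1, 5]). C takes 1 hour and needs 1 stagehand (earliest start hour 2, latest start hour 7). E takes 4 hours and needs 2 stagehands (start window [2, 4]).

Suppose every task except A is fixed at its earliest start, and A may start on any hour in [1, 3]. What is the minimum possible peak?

9

A@1: h1:10  h2:5  h3:4  h4:2  h5:2  h6:0  h7:0 → peak 10
A@2: h1:5  h2:10  h3:4  h4:2  h5:2  h6:0  h7:0 → peak 10
A@3: h1:5  h2:5  h3:9  h4:2  h5:2  h6:0  h7:0 → peak 9
Best is A@3, peak 9.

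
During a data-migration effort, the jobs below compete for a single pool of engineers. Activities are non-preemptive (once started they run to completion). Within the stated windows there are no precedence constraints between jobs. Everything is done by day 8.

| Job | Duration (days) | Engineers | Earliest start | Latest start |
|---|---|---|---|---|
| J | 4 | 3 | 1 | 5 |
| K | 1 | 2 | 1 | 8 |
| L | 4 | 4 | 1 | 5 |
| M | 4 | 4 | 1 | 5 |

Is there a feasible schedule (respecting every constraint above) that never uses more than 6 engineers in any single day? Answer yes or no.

no

The minimum achievable peak is 7; 6 < 7, so no feasible schedule stays within the cap.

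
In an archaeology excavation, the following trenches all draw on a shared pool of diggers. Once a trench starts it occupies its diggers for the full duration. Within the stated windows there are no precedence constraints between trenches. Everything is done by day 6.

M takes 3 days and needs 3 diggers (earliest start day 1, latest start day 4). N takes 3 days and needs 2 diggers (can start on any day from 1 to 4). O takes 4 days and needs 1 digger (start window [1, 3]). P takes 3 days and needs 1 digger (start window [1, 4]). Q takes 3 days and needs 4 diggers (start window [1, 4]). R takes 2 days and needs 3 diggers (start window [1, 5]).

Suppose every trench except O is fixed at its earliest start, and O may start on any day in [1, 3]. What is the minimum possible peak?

O@1: d1:14  d2:14  d3:11  d4:1  d5:0  d6:0 → peak 14
O@2: d1:13  d2:14  d3:11  d4:1  d5:1  d6:0 → peak 14
O@3: d1:13  d2:13  d3:11  d4:1  d5:1  d6:1 → peak 13
Best is O@3, peak 13.

13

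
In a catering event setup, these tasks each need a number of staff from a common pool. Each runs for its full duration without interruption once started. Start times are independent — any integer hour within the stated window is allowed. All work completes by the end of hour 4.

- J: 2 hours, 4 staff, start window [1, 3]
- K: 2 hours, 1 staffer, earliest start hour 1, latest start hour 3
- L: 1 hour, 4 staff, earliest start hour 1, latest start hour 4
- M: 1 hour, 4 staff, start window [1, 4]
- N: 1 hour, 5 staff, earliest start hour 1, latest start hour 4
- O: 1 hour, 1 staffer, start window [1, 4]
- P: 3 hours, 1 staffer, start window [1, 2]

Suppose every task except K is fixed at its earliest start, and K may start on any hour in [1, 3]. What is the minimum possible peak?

K@1: h1:20  h2:6  h3:1  h4:0 → peak 20
K@2: h1:19  h2:6  h3:2  h4:0 → peak 19
K@3: h1:19  h2:5  h3:2  h4:1 → peak 19
Best is K@2, peak 19.

19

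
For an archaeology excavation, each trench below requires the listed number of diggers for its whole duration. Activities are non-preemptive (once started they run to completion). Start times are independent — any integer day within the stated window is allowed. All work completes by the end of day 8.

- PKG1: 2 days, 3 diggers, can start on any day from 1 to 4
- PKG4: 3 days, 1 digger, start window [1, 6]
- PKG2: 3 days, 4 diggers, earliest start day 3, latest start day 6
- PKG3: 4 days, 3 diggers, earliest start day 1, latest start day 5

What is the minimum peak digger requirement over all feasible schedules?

6

Early-start (PKG1@1, PKG4@1, PKG2@3, PKG3@1) gives peak 8: d1:7  d2:7  d3:8  d4:7  d5:4  d6:0  d7:0  d8:0.
Shift PKG4→3, PKG2→5.
Schedule PKG1@1, PKG4@3, PKG2@5, PKG3@1: d1:6  d2:6  d3:4  d4:4  d5:5  d6:4  d7:4  d8:0 — peak 6.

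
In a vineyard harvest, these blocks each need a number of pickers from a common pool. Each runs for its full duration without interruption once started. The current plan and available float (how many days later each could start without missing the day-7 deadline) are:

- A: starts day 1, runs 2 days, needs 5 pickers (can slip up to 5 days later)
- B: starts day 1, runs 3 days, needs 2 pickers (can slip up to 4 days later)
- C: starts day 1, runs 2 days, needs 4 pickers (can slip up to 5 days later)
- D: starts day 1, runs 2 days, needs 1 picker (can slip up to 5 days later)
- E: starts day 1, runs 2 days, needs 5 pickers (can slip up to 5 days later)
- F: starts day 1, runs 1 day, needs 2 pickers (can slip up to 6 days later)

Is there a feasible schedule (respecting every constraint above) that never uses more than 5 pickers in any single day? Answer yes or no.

Total picker-days = 38; over 7 days the average is 38/7 > 5, so some day must exceed 5.

no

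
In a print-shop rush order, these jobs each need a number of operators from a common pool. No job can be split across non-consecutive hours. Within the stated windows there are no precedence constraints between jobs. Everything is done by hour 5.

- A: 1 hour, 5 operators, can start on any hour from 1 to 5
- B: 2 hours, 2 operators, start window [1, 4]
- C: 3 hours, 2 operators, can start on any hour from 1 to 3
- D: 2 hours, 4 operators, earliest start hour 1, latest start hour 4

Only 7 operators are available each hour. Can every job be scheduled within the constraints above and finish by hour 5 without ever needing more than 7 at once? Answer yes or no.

yes

Schedule A@1, B@2, C@2, D@4: h1:5  h2:4  h3:4  h4:6  h5:4 — peak 6 ≤ 7.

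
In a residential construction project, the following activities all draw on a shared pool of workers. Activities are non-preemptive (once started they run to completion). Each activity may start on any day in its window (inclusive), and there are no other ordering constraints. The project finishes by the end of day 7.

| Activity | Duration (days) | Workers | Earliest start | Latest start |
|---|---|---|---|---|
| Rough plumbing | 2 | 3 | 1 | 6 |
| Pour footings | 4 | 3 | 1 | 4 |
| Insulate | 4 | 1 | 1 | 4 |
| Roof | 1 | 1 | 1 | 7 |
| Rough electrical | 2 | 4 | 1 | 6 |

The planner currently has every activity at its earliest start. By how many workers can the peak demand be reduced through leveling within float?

Early-start peak: d1:12  d2:11  d3:4  d4:4  d5:0  d6:0  d7:0 ⇒ 12.
Leveled (Rough plumbing@1, Pour footings@1, Insulate@3, Roof@3, Rough electrical@5): d1:6  d2:6  d3:5  d4:4  d5:5  d6:5  d7:0 ⇒ 6.
Reduction 12 − 6 = 6.

6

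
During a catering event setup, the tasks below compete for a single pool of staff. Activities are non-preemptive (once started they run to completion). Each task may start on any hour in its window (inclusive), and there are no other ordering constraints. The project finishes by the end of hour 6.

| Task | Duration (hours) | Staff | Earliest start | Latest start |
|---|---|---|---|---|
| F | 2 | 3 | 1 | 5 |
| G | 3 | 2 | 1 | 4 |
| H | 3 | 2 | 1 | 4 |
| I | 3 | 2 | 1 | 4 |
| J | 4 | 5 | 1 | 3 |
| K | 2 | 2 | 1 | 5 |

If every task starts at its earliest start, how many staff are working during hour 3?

At early start, hour 3 has: G, H, I, J.
Demand: 2 + 2 + 2 + 5 = 11.

11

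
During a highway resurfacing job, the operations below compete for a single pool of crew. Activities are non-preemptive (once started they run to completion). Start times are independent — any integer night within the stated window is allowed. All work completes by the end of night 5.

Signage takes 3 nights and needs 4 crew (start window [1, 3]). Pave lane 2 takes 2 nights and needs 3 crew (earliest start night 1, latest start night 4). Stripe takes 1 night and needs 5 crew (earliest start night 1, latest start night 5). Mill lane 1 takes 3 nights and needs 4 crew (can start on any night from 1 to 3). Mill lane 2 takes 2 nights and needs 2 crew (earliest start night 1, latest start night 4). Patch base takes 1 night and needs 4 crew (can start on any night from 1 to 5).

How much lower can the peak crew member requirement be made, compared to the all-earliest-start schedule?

Early-start peak: n1:22  n2:13  n3:8  n4:0  n5:0 ⇒ 22.
Leveled (Signage@1, Pave lane 2@1, Stripe@4, Mill lane 1@3, Mill lane 2@1, Patch base@5): n1:9  n2:9  n3:8  n4:9  n5:8 ⇒ 9.
Reduction 22 − 9 = 13.

13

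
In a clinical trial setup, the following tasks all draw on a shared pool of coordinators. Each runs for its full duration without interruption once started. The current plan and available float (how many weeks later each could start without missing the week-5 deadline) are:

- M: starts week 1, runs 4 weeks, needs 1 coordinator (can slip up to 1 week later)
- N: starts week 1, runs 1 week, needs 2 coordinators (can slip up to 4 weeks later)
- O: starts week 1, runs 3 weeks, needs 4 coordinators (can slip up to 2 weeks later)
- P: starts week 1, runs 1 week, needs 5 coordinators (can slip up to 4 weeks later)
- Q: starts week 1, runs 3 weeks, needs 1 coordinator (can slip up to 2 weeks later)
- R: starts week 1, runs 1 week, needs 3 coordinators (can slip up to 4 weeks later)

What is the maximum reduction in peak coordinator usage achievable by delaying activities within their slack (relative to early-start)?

10

Early-start peak: w1:16  w2:6  w3:6  w4:1  w5:0 ⇒ 16.
Leveled (M@1, N@1, O@2, P@5, Q@2, R@1): w1:6  w2:6  w3:6  w4:6  w5:5 ⇒ 6.
Reduction 16 − 6 = 10.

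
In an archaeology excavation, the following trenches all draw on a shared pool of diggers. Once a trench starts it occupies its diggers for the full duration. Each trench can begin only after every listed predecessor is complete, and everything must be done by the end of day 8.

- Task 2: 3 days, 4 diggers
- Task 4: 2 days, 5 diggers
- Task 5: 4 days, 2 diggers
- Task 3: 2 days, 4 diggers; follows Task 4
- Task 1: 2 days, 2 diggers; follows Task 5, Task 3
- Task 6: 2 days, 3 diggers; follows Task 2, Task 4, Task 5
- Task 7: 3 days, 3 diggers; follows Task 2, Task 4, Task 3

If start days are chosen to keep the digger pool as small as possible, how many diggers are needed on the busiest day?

9

Early-start (Task 2@1, Task 4@1, Task 5@1, Task 3@3, Task 1@5, Task 6@5, Task 7@5) gives peak 11: d1:11  d2:11  d3:10  d4:6  d5:8  d6:8  d7:3  d8:0.
Shift Task 5→3, Task 3→4, Task 1→7, Task 6→7, Task 7→6.
Schedule Task 2@1, Task 4@1, Task 5@3, Task 3@4, Task 1@7, Task 6@7, Task 7@6: d1:9  d2:9  d3:6  d4:6  d5:6  d6:5  d7:8  d8:8 — peak 9.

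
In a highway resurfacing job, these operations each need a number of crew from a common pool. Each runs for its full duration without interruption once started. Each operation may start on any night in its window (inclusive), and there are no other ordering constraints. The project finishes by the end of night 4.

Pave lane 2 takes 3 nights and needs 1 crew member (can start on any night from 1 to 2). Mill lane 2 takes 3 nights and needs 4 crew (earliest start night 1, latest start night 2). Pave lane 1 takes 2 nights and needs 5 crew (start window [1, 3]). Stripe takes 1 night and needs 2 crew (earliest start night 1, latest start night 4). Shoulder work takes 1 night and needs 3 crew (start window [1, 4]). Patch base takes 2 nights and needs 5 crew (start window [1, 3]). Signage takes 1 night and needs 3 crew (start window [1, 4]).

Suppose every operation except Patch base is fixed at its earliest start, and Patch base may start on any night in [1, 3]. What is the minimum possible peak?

18

Patch base@1: n1:23  n2:15  n3:5  n4:0 → peak 23
Patch base@2: n1:18  n2:15  n3:10  n4:0 → peak 18
Patch base@3: n1:18  n2:10  n3:10  n4:5 → peak 18
Best is Patch base@2, peak 18.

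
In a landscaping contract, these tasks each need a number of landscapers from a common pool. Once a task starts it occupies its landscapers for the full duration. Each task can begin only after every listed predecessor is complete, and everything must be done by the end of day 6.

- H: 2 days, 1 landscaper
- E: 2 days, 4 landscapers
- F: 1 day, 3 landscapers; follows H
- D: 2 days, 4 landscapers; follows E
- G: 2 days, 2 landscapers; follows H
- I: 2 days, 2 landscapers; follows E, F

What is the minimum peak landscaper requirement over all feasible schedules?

6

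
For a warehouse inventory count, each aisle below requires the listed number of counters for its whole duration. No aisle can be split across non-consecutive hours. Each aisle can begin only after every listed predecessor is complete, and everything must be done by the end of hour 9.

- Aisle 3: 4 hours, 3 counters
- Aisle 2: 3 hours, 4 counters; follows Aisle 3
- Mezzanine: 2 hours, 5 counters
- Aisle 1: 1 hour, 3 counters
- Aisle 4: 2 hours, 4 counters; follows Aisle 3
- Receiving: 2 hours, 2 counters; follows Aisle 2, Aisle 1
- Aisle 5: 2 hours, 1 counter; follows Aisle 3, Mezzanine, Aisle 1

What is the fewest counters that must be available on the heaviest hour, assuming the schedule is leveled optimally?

Early-start (Aisle 3@1, Aisle 2@5, Mezzanine@1, Aisle 1@1, Aisle 4@5, Receiving@8, Aisle 5@5) gives peak 11: h1:11  h2:8  h3:3  h4:3  h5:9  h6:9  h7:4  h8:2  h9:2.
Shift Aisle 1→3, Aisle 5→7.
Schedule Aisle 3@1, Aisle 2@5, Mezzanine@1, Aisle 1@3, Aisle 4@5, Receiving@8, Aisle 5@7: h1:8  h2:8  h3:6  h4:3  h5:8  h6:8  h7:5  h8:3  h9:2 — peak 8.

8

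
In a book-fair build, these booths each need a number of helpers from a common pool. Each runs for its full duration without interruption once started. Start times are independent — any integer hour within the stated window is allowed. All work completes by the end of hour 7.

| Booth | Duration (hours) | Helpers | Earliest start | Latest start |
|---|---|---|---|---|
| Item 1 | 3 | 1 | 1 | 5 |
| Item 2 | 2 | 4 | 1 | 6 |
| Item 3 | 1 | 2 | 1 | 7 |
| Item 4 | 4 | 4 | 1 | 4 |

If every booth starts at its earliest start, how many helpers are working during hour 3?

At early start, hour 3 has: Item 1, Item 4.
Demand: 1 + 4 = 5.

5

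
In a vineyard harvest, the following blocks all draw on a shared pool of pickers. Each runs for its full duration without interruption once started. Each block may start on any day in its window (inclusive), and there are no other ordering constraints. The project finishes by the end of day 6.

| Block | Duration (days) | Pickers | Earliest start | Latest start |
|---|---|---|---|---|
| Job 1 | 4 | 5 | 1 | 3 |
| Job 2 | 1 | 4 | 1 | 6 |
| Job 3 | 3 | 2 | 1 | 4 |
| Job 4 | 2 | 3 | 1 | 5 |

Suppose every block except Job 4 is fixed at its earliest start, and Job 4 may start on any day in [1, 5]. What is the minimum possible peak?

Job 4@1: d1:14  d2:10  d3:7  d4:5  d5:0  d6:0 → peak 14
Job 4@2: d1:11  d2:10  d3:10  d4:5  d5:0  d6:0 → peak 11
Job 4@3: d1:11  d2:7  d3:10  d4:8  d5:0  d6:0 → peak 11
Job 4@4: d1:11  d2:7  d3:7  d4:8  d5:3  d6:0 → peak 11
Job 4@5: d1:11  d2:7  d3:7  d4:5  d5:3  d6:3 → peak 11
Best is Job 4@2, peak 11.

11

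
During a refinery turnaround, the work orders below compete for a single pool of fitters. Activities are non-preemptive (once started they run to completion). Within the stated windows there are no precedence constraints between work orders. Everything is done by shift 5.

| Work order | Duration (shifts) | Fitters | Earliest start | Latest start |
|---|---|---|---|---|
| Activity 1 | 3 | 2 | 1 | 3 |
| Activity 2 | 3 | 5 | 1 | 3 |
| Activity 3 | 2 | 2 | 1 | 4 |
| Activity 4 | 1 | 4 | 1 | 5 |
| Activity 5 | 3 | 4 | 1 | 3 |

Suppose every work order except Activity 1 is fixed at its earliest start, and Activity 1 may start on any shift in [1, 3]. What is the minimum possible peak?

Activity 1@1: s1:17  s2:13  s3:11  s4:0  s5:0 → peak 17
Activity 1@2: s1:15  s2:13  s3:11  s4:2  s5:0 → peak 15
Activity 1@3: s1:15  s2:11  s3:11  s4:2  s5:2 → peak 15
Best is Activity 1@2, peak 15.

15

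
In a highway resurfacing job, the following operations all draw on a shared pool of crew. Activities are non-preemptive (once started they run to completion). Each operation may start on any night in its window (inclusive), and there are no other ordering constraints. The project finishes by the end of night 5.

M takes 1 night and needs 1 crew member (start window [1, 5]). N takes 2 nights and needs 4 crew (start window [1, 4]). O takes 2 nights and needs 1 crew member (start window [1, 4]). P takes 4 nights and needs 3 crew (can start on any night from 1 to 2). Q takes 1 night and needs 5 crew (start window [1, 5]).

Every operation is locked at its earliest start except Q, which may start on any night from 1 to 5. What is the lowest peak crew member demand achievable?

9

Q@1: n1:14  n2:8  n3:3  n4:3  n5:0 → peak 14
Q@2: n1:9  n2:13  n3:3  n4:3  n5:0 → peak 13
Q@3: n1:9  n2:8  n3:8  n4:3  n5:0 → peak 9
Q@4: n1:9  n2:8  n3:3  n4:8  n5:0 → peak 9
Q@5: n1:9  n2:8  n3:3  n4:3  n5:5 → peak 9
Best is Q@3, peak 9.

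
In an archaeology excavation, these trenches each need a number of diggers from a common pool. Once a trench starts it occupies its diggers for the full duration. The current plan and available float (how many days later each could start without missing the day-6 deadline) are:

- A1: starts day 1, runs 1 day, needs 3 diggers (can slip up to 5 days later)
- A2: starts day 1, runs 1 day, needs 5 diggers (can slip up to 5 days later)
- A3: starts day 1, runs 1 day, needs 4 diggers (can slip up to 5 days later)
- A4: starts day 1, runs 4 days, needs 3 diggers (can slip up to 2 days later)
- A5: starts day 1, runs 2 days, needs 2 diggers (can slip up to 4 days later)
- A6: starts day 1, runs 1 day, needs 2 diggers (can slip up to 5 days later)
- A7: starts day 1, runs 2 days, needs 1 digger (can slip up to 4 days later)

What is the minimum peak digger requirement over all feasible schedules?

6

Early-start (A1@1, A2@1, A3@1, A4@1, A5@1, A6@1, A7@1) gives peak 20: d1:20  d2:6  d3:3  d4:3  d5:0  d6:0.
Shift A2→5, A3→6, A5→2, A6→4, A7→2.
Schedule A1@1, A2@5, A3@6, A4@1, A5@2, A6@4, A7@2: d1:6  d2:6  d3:6  d4:5  d5:5  d6:4 — peak 6.
Total digger-days = 32 over 6 days ⇒ peak ≥ ⌈32/6⌉ = 6, so 6 is optimal.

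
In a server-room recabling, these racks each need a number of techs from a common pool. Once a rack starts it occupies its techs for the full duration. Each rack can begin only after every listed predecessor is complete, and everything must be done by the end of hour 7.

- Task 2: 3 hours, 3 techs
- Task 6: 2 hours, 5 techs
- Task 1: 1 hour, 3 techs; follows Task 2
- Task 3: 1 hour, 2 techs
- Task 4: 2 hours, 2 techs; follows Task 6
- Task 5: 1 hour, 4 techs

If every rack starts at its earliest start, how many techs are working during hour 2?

At early start, hour 2 has: Task 2, Task 6.
Demand: 3 + 5 = 8.

8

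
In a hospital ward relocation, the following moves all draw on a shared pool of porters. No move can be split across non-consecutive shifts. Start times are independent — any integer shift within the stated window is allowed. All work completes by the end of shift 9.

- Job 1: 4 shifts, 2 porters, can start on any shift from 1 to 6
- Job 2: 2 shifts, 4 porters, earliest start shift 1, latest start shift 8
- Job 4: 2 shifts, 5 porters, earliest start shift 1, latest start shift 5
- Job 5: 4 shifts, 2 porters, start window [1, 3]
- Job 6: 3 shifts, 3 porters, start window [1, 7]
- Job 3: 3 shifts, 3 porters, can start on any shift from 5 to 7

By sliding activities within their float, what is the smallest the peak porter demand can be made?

7

Early-start (Job 1@1, Job 2@1, Job 4@1, Job 5@1, Job 6@1, Job 3@5) gives peak 16: s1:16  s2:16  s3:7  s4:4  s5:3  s6:3  s7:3  s8:0  s9:0.
Shift Job 4→5, Job 5→3, Job 6→7, Job 3→7.
Schedule Job 1@1, Job 2@1, Job 4@5, Job 5@3, Job 6@7, Job 3@7: s1:6  s2:6  s3:4  s4:4  s5:7  s6:7  s7:6  s8:6  s9:6 — peak 7.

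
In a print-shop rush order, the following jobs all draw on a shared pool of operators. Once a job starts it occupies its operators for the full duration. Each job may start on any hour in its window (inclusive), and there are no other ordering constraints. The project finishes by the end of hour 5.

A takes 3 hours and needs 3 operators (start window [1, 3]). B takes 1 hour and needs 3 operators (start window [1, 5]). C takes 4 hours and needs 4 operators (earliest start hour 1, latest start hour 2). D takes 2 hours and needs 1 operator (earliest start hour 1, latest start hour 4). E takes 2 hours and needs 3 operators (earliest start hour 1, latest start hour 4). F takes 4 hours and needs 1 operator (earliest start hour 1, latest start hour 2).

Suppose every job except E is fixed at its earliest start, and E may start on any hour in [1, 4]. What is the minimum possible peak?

E@1: h1:15  h2:12  h3:8  h4:5  h5:0 → peak 15
E@2: h1:12  h2:12  h3:11  h4:5  h5:0 → peak 12
E@3: h1:12  h2:9  h3:11  h4:8  h5:0 → peak 12
E@4: h1:12  h2:9  h3:8  h4:8  h5:3 → peak 12
Best is E@2, peak 12.

12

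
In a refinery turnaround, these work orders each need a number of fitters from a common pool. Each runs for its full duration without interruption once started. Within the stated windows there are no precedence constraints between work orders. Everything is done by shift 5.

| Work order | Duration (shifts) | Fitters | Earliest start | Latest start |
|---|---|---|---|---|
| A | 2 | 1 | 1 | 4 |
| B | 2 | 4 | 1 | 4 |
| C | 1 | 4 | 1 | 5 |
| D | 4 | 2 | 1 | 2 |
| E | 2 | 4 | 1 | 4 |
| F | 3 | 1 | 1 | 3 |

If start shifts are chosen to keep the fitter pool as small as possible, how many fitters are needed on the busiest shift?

7

Early-start (A@1, B@1, C@1, D@1, E@1, F@1) gives peak 16: s1:16  s2:12  s3:3  s4:2  s5:0.
Shift C→3, E→4, F→3.
Schedule A@1, B@1, C@3, D@1, E@4, F@3: s1:7  s2:7  s3:7  s4:7  s5:5 — peak 7.
Total fitter-shifts = 33 over 5 shifts ⇒ peak ≥ ⌈33/5⌉ = 7, so 7 is optimal.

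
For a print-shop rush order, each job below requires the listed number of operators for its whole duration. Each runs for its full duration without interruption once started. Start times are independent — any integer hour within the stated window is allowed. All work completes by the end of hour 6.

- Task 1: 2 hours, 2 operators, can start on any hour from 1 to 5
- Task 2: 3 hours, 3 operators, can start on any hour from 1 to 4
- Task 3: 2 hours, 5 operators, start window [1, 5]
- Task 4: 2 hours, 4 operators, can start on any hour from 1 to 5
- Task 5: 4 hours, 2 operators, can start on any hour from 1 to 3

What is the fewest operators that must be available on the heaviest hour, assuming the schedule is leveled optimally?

Early-start (Task 1@1, Task 2@1, Task 3@1, Task 4@1, Task 5@1) gives peak 16: h1:16  h2:16  h3:5  h4:2  h5:0  h6:0.
Shift Task 1→3, Task 3→5, Task 5→3.
Schedule Task 1@3, Task 2@1, Task 3@5, Task 4@1, Task 5@3: h1:7  h2:7  h3:7  h4:4  h5:7  h6:7 — peak 7.
Total operator-hours = 39 over 6 hours ⇒ peak ≥ ⌈39/6⌉ = 7, so 7 is optimal.

7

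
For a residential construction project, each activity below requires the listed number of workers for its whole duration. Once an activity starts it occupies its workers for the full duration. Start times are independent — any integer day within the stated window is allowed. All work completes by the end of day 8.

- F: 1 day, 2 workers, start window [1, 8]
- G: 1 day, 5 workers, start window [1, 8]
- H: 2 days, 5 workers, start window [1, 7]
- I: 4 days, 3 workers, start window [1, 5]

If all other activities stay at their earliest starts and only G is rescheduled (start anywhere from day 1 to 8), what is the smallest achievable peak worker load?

G@1: d1:15  d2:8  d3:3  d4:3  d5:0  d6:0  d7:0  d8:0 → peak 15
G@2: d1:10  d2:13  d3:3  d4:3  d5:0  d6:0  d7:0  d8:0 → peak 13
G@3: d1:10  d2:8  d3:8  d4:3  d5:0  d6:0  d7:0  d8:0 → peak 10
G@4: d1:10  d2:8  d3:3  d4:8  d5:0  d6:0  d7:0  d8:0 → peak 10
G@5: d1:10  d2:8  d3:3  d4:3  d5:5  d6:0  d7:0  d8:0 → peak 10
G@6: d1:10  d2:8  d3:3  d4:3  d5:0  d6:5  d7:0  d8:0 → peak 10
G@7: d1:10  d2:8  d3:3  d4:3  d5:0  d6:0  d7:5  d8:0 → peak 10
G@8: d1:10  d2:8  d3:3  d4:3  d5:0  d6:0  d7:0  d8:5 → peak 10
Best is G@3, peak 10.

10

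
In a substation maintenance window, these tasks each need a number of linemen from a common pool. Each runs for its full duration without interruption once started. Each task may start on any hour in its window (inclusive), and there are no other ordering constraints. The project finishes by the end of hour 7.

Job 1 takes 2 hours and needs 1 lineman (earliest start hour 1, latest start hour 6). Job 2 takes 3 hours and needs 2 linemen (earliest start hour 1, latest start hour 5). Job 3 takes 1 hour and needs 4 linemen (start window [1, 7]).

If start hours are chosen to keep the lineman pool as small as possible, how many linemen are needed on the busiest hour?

Early-start (Job 1@1, Job 2@1, Job 3@1) gives peak 7: h1:7  h2:3  h3:2  h4:0  h5:0  h6:0  h7:0.
Shift Job 3→4.
Schedule Job 1@1, Job 2@1, Job 3@4: h1:3  h2:3  h3:2  h4:4  h5:0  h6:0  h7:0 — peak 4.

4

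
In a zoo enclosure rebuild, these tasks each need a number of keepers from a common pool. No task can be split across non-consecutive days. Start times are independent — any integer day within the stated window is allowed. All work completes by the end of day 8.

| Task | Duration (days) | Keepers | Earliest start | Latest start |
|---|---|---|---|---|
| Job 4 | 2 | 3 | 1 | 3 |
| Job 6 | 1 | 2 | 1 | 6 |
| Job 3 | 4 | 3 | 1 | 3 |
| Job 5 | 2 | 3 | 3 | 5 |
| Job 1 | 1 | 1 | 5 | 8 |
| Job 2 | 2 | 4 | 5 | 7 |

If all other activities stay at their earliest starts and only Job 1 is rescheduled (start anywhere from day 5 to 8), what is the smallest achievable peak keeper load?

8

Job 1@5: d1:8  d2:6  d3:6  d4:6  d5:5  d6:4  d7:0  d8:0 → peak 8
Job 1@6: d1:8  d2:6  d3:6  d4:6  d5:4  d6:5  d7:0  d8:0 → peak 8
Job 1@7: d1:8  d2:6  d3:6  d4:6  d5:4  d6:4  d7:1  d8:0 → peak 8
Job 1@8: d1:8  d2:6  d3:6  d4:6  d5:4  d6:4  d7:0  d8:1 → peak 8
Best is Job 1@5, peak 8.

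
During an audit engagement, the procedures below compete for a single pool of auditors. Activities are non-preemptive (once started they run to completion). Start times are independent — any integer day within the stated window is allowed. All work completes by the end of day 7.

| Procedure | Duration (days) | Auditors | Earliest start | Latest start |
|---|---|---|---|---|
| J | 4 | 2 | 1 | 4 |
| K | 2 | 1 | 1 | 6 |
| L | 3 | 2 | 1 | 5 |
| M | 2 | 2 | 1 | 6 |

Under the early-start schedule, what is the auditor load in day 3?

At early start, day 3 has: J, L.
Demand: 2 + 2 = 4.

4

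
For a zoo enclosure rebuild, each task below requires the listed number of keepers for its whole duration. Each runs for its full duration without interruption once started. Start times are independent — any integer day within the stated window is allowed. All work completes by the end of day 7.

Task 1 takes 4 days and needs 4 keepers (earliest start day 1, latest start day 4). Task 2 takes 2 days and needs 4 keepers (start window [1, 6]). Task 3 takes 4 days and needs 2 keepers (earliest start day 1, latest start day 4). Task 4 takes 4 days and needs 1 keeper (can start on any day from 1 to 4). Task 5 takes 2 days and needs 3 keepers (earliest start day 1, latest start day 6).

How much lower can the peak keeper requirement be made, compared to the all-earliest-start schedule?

Early-start peak: d1:14  d2:14  d3:7  d4:7  d5:0  d6:0  d7:0 ⇒ 14.
Leveled (Task 1@1, Task 2@5, Task 3@1, Task 4@1, Task 5@5): d1:7  d2:7  d3:7  d4:7  d5:7  d6:7  d7:0 ⇒ 7.
Reduction 14 − 7 = 7.

7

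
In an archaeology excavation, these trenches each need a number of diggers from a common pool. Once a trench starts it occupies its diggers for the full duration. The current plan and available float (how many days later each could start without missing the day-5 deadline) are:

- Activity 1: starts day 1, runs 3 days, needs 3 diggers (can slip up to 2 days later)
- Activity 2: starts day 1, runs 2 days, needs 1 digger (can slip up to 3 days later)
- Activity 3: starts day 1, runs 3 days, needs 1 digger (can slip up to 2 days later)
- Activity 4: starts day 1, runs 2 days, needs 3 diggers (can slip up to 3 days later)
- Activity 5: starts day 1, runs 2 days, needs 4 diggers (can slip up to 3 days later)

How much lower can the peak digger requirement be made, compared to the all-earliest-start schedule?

6

Early-start peak: d1:12  d2:12  d3:4  d4:0  d5:0 ⇒ 12.
Leveled (Activity 1@1, Activity 2@3, Activity 3@3, Activity 4@1, Activity 5@4): d1:6  d2:6  d3:5  d4:6  d5:5 ⇒ 6.
Reduction 12 − 6 = 6.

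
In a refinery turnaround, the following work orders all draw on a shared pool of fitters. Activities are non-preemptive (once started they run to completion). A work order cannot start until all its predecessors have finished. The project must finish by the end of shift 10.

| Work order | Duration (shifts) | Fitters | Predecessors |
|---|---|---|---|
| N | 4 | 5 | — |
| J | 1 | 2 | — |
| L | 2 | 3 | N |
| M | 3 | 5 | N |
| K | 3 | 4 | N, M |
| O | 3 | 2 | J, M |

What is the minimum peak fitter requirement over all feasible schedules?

8

Schedule N@1, J@1, L@5, M@5, K@8, O@8: s1:7  s2:5  s3:5  s4:5  s5:8  s6:8  s7:5  s8:6  s9:6  s10:6 — peak 8.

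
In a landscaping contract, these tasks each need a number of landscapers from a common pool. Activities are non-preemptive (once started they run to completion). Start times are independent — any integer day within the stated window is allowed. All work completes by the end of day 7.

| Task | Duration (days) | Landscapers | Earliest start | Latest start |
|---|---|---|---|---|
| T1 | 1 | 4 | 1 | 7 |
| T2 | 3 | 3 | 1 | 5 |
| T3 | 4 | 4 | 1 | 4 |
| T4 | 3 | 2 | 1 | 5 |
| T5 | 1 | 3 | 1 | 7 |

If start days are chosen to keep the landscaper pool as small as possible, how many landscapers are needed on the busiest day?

Early-start (T1@1, T2@1, T3@1, T4@1, T5@1) gives peak 16: d1:16  d2:9  d3:9  d4:4  d5:0  d6:0  d7:0.
Shift T3→2, T4→4, T5→6.
Schedule T1@1, T2@1, T3@2, T4@4, T5@6: d1:7  d2:7  d3:7  d4:6  d5:6  d6:5  d7:0 — peak 7.

7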